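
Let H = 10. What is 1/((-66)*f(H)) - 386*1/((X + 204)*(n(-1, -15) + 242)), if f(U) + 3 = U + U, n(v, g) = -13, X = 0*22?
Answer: -392/42823 ≈ -0.0091540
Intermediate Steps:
X = 0
f(U) = -3 + 2*U (f(U) = -3 + (U + U) = -3 + 2*U)
1/((-66)*f(H)) - 386*1/((X + 204)*(n(-1, -15) + 242)) = 1/((-66)*(-3 + 2*10)) - 386*1/((0 + 204)*(-13 + 242)) = -1/(66*(-3 + 20)) - 386/(204*229) = -1/66/17 - 386/46716 = -1/66*1/17 - 386*1/46716 = -1/1122 - 193/23358 = -392/42823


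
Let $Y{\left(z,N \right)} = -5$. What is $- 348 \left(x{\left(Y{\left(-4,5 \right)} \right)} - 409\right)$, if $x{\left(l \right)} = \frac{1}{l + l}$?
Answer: $\frac{711834}{5} \approx 1.4237 \cdot 10^{5}$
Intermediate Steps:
$x{\left(l \right)} = \frac{1}{2 l}$
$- 348 \left(x{\left(Y{\left(-4,5 \right)} \right)} - 409\right) = - 348 \left(\frac{1}{2 \left(-5\right)} - 409\right) = - 348 \left(\frac{1}{2} \left(- \frac{1}{5}\right) - 409\right) = - 348 \left(- \frac{1}{10} - 409\right) = \left(-348\right) \left(- \frac{4091}{10}\right) = \frac{711834}{5}$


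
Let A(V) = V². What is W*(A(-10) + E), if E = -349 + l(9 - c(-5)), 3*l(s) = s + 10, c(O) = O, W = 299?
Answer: -72059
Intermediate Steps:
l(s) = 10/3 + s/3 (l(s) = (s + 10)/3 = (10 + s)/3 = 10/3 + s/3)
E = -341 (E = -349 + (10/3 + (9 - 1*(-5))/3) = -349 + (10/3 + (9 + 5)/3) = -349 + (10/3 + (⅓)*14) = -349 + (10/3 + 14/3) = -349 + 8 = -341)
W*(A(-10) + E) = 299*((-10)² - 341) = 299*(100 - 341) = 299*(-241) = -72059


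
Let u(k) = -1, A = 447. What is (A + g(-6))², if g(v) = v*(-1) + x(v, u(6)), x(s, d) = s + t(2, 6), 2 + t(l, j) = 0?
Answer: 198025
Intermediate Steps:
t(l, j) = -2 (t(l, j) = -2 + 0 = -2)
x(s, d) = -2 + s (x(s, d) = s - 2 = -2 + s)
g(v) = -2 (g(v) = v*(-1) + (-2 + v) = -v + (-2 + v) = -2)
(A + g(-6))² = (447 - 2)² = 445² = 198025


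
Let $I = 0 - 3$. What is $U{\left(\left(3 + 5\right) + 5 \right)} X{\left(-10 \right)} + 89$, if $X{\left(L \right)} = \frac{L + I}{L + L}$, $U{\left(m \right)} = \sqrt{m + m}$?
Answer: $89 + \frac{13 \sqrt{26}}{20} \approx 92.314$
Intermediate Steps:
$I = -3$
$U{\left(m \right)} = \sqrt{2} \sqrt{m}$ ($U{\left(m \right)} = \sqrt{2 m} = \sqrt{2} \sqrt{m}$)
$X{\left(L \right)} = \frac{-3 + L}{2 L}$ ($X{\left(L \right)} = \frac{L - 3}{L + L} = \frac{-3 + L}{2 L}$)
$U{\left(\left(3 + 5\right) + 5 \right)} X{\left(-10 \right)} + 89 = \sqrt{2} \sqrt{\left(3 + 5\right) + 5} \frac{-3 - 10}{2 \left(-10\right)} + 89 = \sqrt{2} \sqrt{8 + 5} \cdot \frac{1}{2} \left(- \frac{1}{10}\right) \left(-13\right) + 89 = \sqrt{2} \sqrt{13} \cdot \frac{13}{20} + 89 = \sqrt{26} \cdot \frac{13}{20} + 89 = \frac{13 \sqrt{26}}{20} + 89 = 89 + \frac{13 \sqrt{26}}{20}$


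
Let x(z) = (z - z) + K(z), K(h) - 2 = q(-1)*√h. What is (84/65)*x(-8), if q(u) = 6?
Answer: 168/65 + 1008*I*√2/65 ≈ 2.5846 + 21.931*I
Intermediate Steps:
K(h) = 2 + 6*√h
x(z) = 2 + 6*√z (x(z) = (z - z) + (2 + 6*√z) = 0 + (2 + 6*√z) = 2 + 6*√z)
(84/65)*x(-8) = (84/65)*(2 + 6*√(-8)) = (84*(1/65))*(2 + 6*(2*I*√2)) = 84*(2 + 12*I*√2)/65 = 168/65 + 1008*I*√2/65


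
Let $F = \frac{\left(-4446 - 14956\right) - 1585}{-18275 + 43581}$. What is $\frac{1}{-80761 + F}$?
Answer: $- \frac{25306}{2043758853} \approx -1.2382 \cdot 10^{-5}$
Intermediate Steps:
$F = - \frac{20987}{25306}$ ($F = \frac{-19402 - 1585}{25306} = \left(-20987\right) \frac{1}{25306} = - \frac{20987}{25306} \approx -0.82933$)
$\frac{1}{-80761 + F} = \frac{1}{-80761 - \frac{20987}{25306}} = \frac{1}{- \frac{2043758853}{25306}} = - \frac{25306}{2043758853}$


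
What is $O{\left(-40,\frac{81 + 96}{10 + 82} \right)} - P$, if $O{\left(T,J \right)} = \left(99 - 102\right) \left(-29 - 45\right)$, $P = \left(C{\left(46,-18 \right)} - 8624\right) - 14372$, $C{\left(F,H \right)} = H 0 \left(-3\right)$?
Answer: $23218$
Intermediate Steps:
$C{\left(F,H \right)} = 0$ ($C{\left(F,H \right)} = 0 \left(-3\right) = 0$)
$P = -22996$ ($P = \left(0 - 8624\right) - 14372 = -8624 - 14372 = -22996$)
$O{\left(T,J \right)} = 222$ ($O{\left(T,J \right)} = \left(-3\right) \left(-74\right) = 222$)
$O{\left(-40,\frac{81 + 96}{10 + 82} \right)} - P = 222 - -22996 = 222 + 22996 = 23218$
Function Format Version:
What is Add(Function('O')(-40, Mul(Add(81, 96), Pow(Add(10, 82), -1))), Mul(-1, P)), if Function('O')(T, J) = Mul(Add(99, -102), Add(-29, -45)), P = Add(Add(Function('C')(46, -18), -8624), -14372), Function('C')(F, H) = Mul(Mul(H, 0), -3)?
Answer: 23218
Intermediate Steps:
Function('C')(F, H) = 0 (Function('C')(F, H) = Mul(0, -3) = 0)
P = -22996 (P = Add(Add(0, -8624), -14372) = Add(-8624, -14372) = -22996)
Function('O')(T, J) = 222 (Function('O')(T, J) = Mul(-3, -74) = 222)
Add(Function('O')(-40, Mul(Add(81, 96), Pow(Add(10, 82), -1))), Mul(-1, P)) = Add(222, Mul(-1, -22996)) = Add(222, 22996) = 23218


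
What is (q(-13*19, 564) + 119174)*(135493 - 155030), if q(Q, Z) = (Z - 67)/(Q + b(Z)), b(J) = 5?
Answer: -563439480107/242 ≈ -2.3283e+9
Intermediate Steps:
q(Q, Z) = (-67 + Z)/(5 + Q) (q(Q, Z) = (Z - 67)/(Q + 5) = (-67 + Z)/(5 + Q))
(q(-13*19, 564) + 119174)*(135493 - 155030) = ((-67 + 564)/(5 - 13*19) + 119174)*(135493 - 155030) = (497/(5 - 247) + 119174)*(-19537) = (497/(-242) + 119174)*(-19537) = (-1/242*497 + 119174)*(-19537) = (-497/242 + 119174)*(-19537) = (28839611/242)*(-19537) = -563439480107/242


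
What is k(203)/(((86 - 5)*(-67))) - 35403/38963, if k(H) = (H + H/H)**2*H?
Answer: -36594825145/23494689 ≈ -1557.6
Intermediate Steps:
k(H) = H*(1 + H)**2 (k(H) = (H + 1)**2*H = (1 + H)**2*H = H*(1 + H)**2)
k(203)/(((86 - 5)*(-67))) - 35403/38963 = (203*(1 + 203)**2)/(((86 - 5)*(-67))) - 35403/38963 = (203*204**2)/((81*(-67))) - 35403*1/38963 = (203*41616)/(-5427) - 35403/38963 = 8448048*(-1/5427) - 35403/38963 = -938672/603 - 35403/38963 = -36594825145/23494689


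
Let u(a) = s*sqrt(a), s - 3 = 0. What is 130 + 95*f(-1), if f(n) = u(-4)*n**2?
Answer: 130 + 570*I ≈ 130.0 + 570.0*I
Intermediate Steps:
s = 3 (s = 3 + 0 = 3)
u(a) = 3*sqrt(a)
f(n) = 6*I*n**2 (f(n) = (3*sqrt(-4))*n**2 = (3*(2*I))*n**2 = (6*I)*n**2 = 6*I*n**2)
130 + 95*f(-1) = 130 + 95*(6*I*(-1)**2) = 130 + 95*(6*I*1) = 130 + 95*(6*I) = 130 + 570*I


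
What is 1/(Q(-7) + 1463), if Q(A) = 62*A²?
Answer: 1/4501 ≈ 0.00022217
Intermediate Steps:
1/(Q(-7) + 1463) = 1/(62*(-7)² + 1463) = 1/(62*49 + 1463) = 1/(3038 + 1463) = 1/4501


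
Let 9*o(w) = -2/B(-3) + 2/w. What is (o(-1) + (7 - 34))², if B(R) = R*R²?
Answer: 43731769/59049 ≈ 740.60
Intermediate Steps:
B(R) = R³
o(w) = 2/243 + 2/(9*w) (o(w) = (-2/((-3)³) + 2/w)/9 = (-2/(-27) + 2/w)/9 = (-2*(-1/27) + 2/w)/9 = (2/27 + 2/w)/9 = 2/243 + 2/(9*w))
(o(-1) + (7 - 34))² = ((2/243)*(27 - 1)/(-1) + (7 - 34))² = ((2/243)*(-1)*26 - 27)² = (-52/243 - 27)² = (-6613/243)² = 43731769/59049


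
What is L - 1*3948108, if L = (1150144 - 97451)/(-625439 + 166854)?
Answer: -1810544159873/458585 ≈ -3.9481e+6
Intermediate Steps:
L = -1052693/458585 (L = 1052693/(-458585) = 1052693*(-1/458585) = -1052693/458585 ≈ -2.2955)
L - 1*3948108 = -1052693/458585 - 1*3948108 = -1052693/458585 - 3948108 = -1810544159873/458585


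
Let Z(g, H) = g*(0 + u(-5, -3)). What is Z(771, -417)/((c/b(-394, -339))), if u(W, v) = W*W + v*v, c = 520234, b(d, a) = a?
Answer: -261369/15301 ≈ -17.082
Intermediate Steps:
u(W, v) = W² + v²
Z(g, H) = 34*g (Z(g, H) = g*(0 + ((-5)² + (-3)²)) = g*(0 + (25 + 9)) = g*(0 + 34) = g*34 = 34*g)
Z(771, -417)/((c/b(-394, -339))) = (34*771)/((520234/(-339))) = 26214/((520234*(-1/339))) = 26214/(-520234/339) = 26214*(-339/520234) = -261369/15301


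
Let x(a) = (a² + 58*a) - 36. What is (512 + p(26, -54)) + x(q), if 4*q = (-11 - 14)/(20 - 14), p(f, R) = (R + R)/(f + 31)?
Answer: 4539283/10944 ≈ 414.77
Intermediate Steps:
p(f, R) = 2*R/(31 + f) (p(f, R) = (2*R)/(31 + f) = 2*R/(31 + f))
q = -25/24 (q = ((-11 - 14)/(20 - 14))/4 = (-25/6)/4 = (-25*⅙)/4 = (¼)*(-25/6) = -25/24 ≈ -1.0417)
x(a) = -36 + a² + 58*a
(512 + p(26, -54)) + x(q) = (512 + 2*(-54)/(31 + 26)) + (-36 + (-25/24)² + 58*(-25/24)) = (512 + 2*(-54)/57) + (-36 + 625/576 - 725/12) = (512 + 2*(-54)*(1/57)) - 54911/576 = (512 - 36/19) - 54911/576 = 9692/19 - 54911/576 = 4539283/10944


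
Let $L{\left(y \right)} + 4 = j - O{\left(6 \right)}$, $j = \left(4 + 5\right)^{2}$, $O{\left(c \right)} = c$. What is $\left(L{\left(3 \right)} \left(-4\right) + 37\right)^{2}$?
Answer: $61009$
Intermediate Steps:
$j = 81$ ($j = 9^{2} = 81$)
$L{\left(y \right)} = 71$ ($L{\left(y \right)} = -4 + \left(81 - 6\right) = -4 + 75 = 71$)
$\left(L{\left(3 \right)} \left(-4\right) + 37\right)^{2} = \left(71 \left(-4\right) + 37\right)^{2} = \left(-284 + 37\right)^{2} = \left(-247\right)^{2} = 61009$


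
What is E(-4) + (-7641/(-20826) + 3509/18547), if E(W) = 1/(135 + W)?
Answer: 3169393757/5622226298 ≈ 0.56373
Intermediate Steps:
E(-4) + (-7641/(-20826) + 3509/18547) = 1/(135 - 4) + (-7641/(-20826) + 3509/18547) = 1/131 + (-7641*(-1/20826) + 3509*(1/18547)) = 1/131 + (849/2314 + 3509/18547) = 1/131 + 23866229/42917758 = 3169393757/5622226298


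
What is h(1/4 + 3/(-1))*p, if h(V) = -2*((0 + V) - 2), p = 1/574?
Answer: 19/1148 ≈ 0.016551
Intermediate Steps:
p = 1/574 ≈ 0.0017422
h(V) = 4 - 2*V (h(V) = -2*(V - 2) = -2*(-2 + V) = 4 - 2*V)
h(1/4 + 3/(-1))*p = (4 - 2*(1/4 + 3/(-1)))*(1/574) = (4 - 2*(1*(¼) + 3*(-1)))*(1/574) = (4 - 2*(¼ - 3))*(1/574) = (4 - 2*(-11/4))*(1/574) = (4 + 11/2)*(1/574) = (19/2)*(1/574) = 19/1148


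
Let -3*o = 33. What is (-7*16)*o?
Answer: 1232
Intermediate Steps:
o = -11 (o = -⅓*33 = -11)
(-7*16)*o = -7*16*(-11) = -112*(-11) = 1232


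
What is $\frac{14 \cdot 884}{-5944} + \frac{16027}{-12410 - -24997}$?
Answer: $- \frac{7564028}{9352141} \approx -0.8088$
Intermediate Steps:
$\frac{14 \cdot 884}{-5944} + \frac{16027}{-12410 - -24997} = 12376 \left(- \frac{1}{5944}\right) + \frac{16027}{-12410 + 24997} = - \frac{1547}{743} + \frac{16027}{12587} = - \frac{7564028}{9352141}$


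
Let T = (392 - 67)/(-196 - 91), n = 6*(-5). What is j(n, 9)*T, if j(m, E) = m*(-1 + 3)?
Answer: 19500/287 ≈ 67.944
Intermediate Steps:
n = -30
j(m, E) = 2*m (j(m, E) = m*2 = 2*m)
T = -325/287 (T = 325/(-287) = 325*(-1/287) = -325/287 ≈ -1.1324)
j(n, 9)*T = (2*(-30))*(-325/287) = -60*(-325/287) = 19500/287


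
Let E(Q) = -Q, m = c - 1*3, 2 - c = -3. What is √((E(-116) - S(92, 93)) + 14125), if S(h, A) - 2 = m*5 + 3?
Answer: √14226 ≈ 119.27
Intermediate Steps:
c = 5 (c = 2 - 1*(-3) = 2 + 3 = 5)
m = 2 (m = 5 - 1*3 = 5 - 3 = 2)
S(h, A) = 15 (S(h, A) = 2 + (2*5 + 3) = 2 + (10 + 3) = 2 + 13 = 15)
√((E(-116) - S(92, 93)) + 14125) = √((-1*(-116) - 1*15) + 14125) = √((116 - 15) + 14125) = √(101 + 14125) = √14226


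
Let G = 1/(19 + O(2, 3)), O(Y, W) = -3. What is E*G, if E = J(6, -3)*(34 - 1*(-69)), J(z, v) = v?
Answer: -309/16 ≈ -19.313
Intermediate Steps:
E = -309 (E = -3*(34 - 1*(-69)) = -3*(34 + 69) = -3*103 = -309)
G = 1/16 (G = 1/(19 - 3) = 1/16 ≈ 0.062500)
E*G = -309*1/16 = -309/16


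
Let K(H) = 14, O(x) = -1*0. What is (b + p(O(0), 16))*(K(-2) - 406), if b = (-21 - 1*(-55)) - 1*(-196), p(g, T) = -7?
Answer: -87416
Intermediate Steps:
O(x) = 0
b = 230 (b = (-21 + 55) + 196 = 34 + 196 = 230)
(b + p(O(0), 16))*(K(-2) - 406) = (230 - 7)*(14 - 406) = 223*(-392) = -87416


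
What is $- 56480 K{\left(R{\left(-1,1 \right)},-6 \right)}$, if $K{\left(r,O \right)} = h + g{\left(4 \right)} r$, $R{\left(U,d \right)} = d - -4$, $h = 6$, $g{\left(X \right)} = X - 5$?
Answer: $-56480$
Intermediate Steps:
$g{\left(X \right)} = -5 + X$
$R{\left(U,d \right)} = 4 + d$ ($R{\left(U,d \right)} = d + 4 = 4 + d$)
$K{\left(r,O \right)} = 6 - r$ ($K{\left(r,O \right)} = 6 + \left(-5 + 4\right) r = 6 - r$)
$- 56480 K{\left(R{\left(-1,1 \right)},-6 \right)} = - 56480 \left(6 - \left(4 + 1\right)\right) = - 56480 \left(6 - 5\right) = \left(-56480\right) 1 = -56480$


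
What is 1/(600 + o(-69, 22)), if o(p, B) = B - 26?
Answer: 1/596 ≈ 0.0016779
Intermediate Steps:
o(p, B) = -26 + B
1/(600 + o(-69, 22)) = 1/(600 + (-26 + 22)) = 1/(600 - 4) = 1/596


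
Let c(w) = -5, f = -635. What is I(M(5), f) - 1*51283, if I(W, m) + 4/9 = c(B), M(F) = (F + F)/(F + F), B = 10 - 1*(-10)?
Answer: -461596/9 ≈ -51288.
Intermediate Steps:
B = 20 (B = 10 + 10 = 20)
M(F) = 1 (M(F) = (2*F)/((2*F)) = (2*F)*(1/(2*F)) = 1)
I(W, m) = -49/9 (I(W, m) = -4/9 - 5 = -49/9)
I(M(5), f) - 1*51283 = -49/9 - 1*51283 = -49/9 - 51283 = -461596/9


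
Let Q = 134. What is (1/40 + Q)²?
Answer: 28740321/1600 ≈ 17963.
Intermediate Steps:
(1/40 + Q)² = (1/40 + 134)² = (5361/40)² = 28740321/1600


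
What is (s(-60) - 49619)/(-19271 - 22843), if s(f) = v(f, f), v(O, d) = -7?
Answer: 8271/7019 ≈ 1.1784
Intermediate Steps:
s(f) = -7
(s(-60) - 49619)/(-19271 - 22843) = (-7 - 49619)/(-19271 - 22843) = -49626/(-42114) = -49626*(-1/42114) = 8271/7019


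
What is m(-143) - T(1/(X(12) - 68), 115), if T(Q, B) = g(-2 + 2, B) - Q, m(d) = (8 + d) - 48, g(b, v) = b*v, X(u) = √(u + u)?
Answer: -210467/1150 - √6/2300 ≈ -183.02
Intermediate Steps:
X(u) = √2*√u (X(u) = √(2*u) = √2*√u)
m(d) = -40 + d
T(Q, B) = -Q (T(Q, B) = (-2 + 2)*B - Q = 0*B - Q = 0 - Q = -Q)
m(-143) - T(1/(X(12) - 68), 115) = (-40 - 143) - (-1)/(√2*√12 - 68) = -183 - (-1)/(√2*(2*√3) - 68) = -183 - (-1)/(2*√6 - 68) = -183 - (-1)/(-68 + 2*√6) = -183 + 1/(-68 + 2*√6)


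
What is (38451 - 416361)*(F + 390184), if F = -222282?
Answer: -63451844820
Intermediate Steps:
(38451 - 416361)*(F + 390184) = (38451 - 416361)*(-222282 + 390184) = -377910*167902 = -63451844820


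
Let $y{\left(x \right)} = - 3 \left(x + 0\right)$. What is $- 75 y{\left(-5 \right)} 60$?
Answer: $-67500$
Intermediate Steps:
$y{\left(x \right)} = - 3 x$
$- 75 y{\left(-5 \right)} 60 = - 75 \left(\left(-3\right) \left(-5\right)\right) 60 = \left(-75\right) 15 \cdot 60 = \left(-1125\right) 60 = -67500$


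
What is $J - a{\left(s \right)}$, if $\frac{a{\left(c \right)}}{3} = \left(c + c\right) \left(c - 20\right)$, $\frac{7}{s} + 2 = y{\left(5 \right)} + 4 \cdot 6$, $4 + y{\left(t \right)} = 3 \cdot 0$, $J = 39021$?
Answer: $\frac{2109605}{54} \approx 39067.0$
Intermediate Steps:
$y{\left(t \right)} = -4$ ($y{\left(t \right)} = -4 + 3 \cdot 0 = -4 + 0 = -4$)
$s = \frac{7}{18}$ ($s = \frac{7}{-2 + \left(-4 + 4 \cdot 6\right)} = \frac{7}{-2 + \left(-4 + 24\right)} = \frac{7}{-2 + 20} = \frac{7}{18} \approx 0.38889$)
$a{\left(c \right)} = 6 c \left(-20 + c\right)$ ($a{\left(c \right)} = 3 \left(c + c\right) \left(c - 20\right) = 3 \cdot 2 c \left(-20 + c\right) = 6 c \left(-20 + c\right)$)
$J - a{\left(s \right)} = 39021 - 6 \cdot \frac{7}{18} \left(-20 + \frac{7}{18}\right) = 39021 - 6 \cdot \frac{7}{18} \left(- \frac{353}{18}\right) = 39021 - - \frac{2471}{54} = 39021 + \frac{2471}{54} = \frac{2109605}{54}$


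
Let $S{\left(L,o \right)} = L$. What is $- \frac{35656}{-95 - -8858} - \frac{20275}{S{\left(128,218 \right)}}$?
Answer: $- \frac{182233793}{1121664} \approx -162.47$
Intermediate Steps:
$- \frac{35656}{-95 - -8858} - \frac{20275}{S{\left(128,218 \right)}} = - \frac{35656}{-95 - -8858} - \frac{20275}{128} = - \frac{35656}{-95 + 8858} - \frac{20275}{128} = - \frac{35656}{8763} - \frac{20275}{128} = - \frac{182233793}{1121664}$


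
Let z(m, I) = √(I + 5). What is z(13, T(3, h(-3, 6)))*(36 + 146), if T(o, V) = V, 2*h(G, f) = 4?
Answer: 182*√7 ≈ 481.53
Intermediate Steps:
h(G, f) = 2 (h(G, f) = (½)*4 = 2)
z(m, I) = √(5 + I)
z(13, T(3, h(-3, 6)))*(36 + 146) = √(5 + 2)*(36 + 146) = √7*182 = 182*√7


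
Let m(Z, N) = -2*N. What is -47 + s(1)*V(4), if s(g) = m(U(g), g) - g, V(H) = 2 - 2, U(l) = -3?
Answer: -47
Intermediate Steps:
V(H) = 0
s(g) = -3*g (s(g) = -2*g - g = -3*g)
-47 + s(1)*V(4) = -47 - 3*1*0 = -47 - 3*0 = -47 + 0 = -47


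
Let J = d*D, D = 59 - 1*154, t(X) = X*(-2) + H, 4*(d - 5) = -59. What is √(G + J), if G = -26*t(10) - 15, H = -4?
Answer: √6141/2 ≈ 39.182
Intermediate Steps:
d = -39/4 (d = 5 + (¼)*(-59) = 5 - 59/4 = -39/4 ≈ -9.7500)
t(X) = -4 - 2*X (t(X) = X*(-2) - 4 = -2*X - 4 = -4 - 2*X)
D = -95 (D = 59 - 154 = -95)
G = 609 (G = -26*(-4 - 2*10) - 15 = -26*(-4 - 20) - 15 = -26*(-24) - 15 = 624 - 15 = 609)
J = 3705/4 (J = -39/4*(-95) = 3705/4 ≈ 926.25)
√(G + J) = √(609 + 3705/4) = √(6141/4) = √6141/2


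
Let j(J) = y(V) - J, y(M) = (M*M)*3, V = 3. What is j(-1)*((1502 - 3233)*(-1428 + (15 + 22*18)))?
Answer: 49291956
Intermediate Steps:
y(M) = 3*M² (y(M) = M²*3 = 3*M²)
j(J) = 27 - J (j(J) = 3*3² - J = 3*9 - J = 27 - J)
j(-1)*((1502 - 3233)*(-1428 + (15 + 22*18))) = (27 - 1*(-1))*((1502 - 3233)*(-1428 + (15 + 22*18))) = (27 + 1)*(-1731*(-1428 + (15 + 396))) = 28*(-1731*(-1428 + 411)) = 28*(-1731*(-1017)) = 28*1760427 = 49291956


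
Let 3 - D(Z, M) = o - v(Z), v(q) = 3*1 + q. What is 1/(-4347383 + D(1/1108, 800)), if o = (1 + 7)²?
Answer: -1108/4816964627 ≈ -2.3002e-7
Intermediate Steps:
v(q) = 3 + q
o = 64 (o = 8² = 64)
D(Z, M) = -58 + Z (D(Z, M) = 3 - (64 - (3 + Z)) = 3 - (64 + (-3 - Z)) = 3 - (61 - Z) = 3 + (-61 + Z) = -58 + Z)
1/(-4347383 + D(1/1108, 800)) = 1/(-4347383 + (-58 + 1/1108)) = 1/(-4347383 - 64263/1108) = 1/(-4816964627/1108) = -1108/4816964627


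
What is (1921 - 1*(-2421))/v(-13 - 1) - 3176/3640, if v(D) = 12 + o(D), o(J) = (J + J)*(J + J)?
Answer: 829799/181090 ≈ 4.5822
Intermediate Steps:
o(J) = 4*J² (o(J) = (2*J)*(2*J) = 4*J²)
v(D) = 12 + 4*D²
(1921 - 1*(-2421))/v(-13 - 1) - 3176/3640 = (1921 - 1*(-2421))/(12 + 4*(-13 - 1)²) - 3176/3640 = (1921 + 2421)/(12 + 4*(-14)²) - 3176*1/3640 = 4342/(12 + 4*196) - 397/455 = 4342/(12 + 784) - 397/455 = 4342/796 - 397/455 = 4342*(1/796) - 397/455 = 2171/398 - 397/455 = 829799/181090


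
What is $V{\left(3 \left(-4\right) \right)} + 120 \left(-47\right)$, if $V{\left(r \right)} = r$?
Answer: $-5652$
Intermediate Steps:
$V{\left(3 \left(-4\right) \right)} + 120 \left(-47\right) = 3 \left(-4\right) + 120 \left(-47\right) = -12 - 5640 = -5652$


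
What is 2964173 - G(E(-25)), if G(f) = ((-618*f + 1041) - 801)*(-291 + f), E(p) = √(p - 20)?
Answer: 3006203 - 540234*I*√5 ≈ 3.0062e+6 - 1.208e+6*I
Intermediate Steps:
E(p) = √(-20 + p)
G(f) = (-291 + f)*(240 - 618*f) (G(f) = ((1041 - 618*f) - 801)*(-291 + f) = (240 - 618*f)*(-291 + f) = (-291 + f)*(240 - 618*f))
2964173 - G(E(-25)) = 2964173 - (-69840 - 618*(√(-20 - 25))² + 180078*√(-20 - 25)) = 2964173 - (-69840 - 618*(√(-45))² + 180078*√(-45)) = 2964173 - (-69840 - 618*(3*I*√5)² + 180078*(3*I*√5)) = 2964173 - (-69840 - 618*(-45) + 540234*I*√5) = 2964173 - (-69840 + 27810 + 540234*I*√5) = 2964173 - (-42030 + 540234*I*√5) = 2964173 + (42030 - 540234*I*√5) = 3006203 - 540234*I*√5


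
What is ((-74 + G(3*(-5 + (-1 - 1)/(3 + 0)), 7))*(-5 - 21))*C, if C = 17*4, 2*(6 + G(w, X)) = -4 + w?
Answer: 160004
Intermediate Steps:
G(w, X) = -8 + w/2 (G(w, X) = -6 + (-4 + w)/2 = -6 + (-2 + w/2) = -8 + w/2)
C = 68
((-74 + G(3*(-5 + (-1 - 1)/(3 + 0)), 7))*(-5 - 21))*C = ((-74 + (-8 + (3*(-5 + (-1 - 1)/(3 + 0)))/2))*(-5 - 21))*68 = ((-74 + (-8 + (3*(-5 - 2/3))/2))*(-26))*68 = ((-74 + (-8 + (3*(-5 - 2*⅓))/2))*(-26))*68 = ((-74 + (-8 + (3*(-5 - ⅔))/2))*(-26))*68 = ((-74 + (-8 + (3*(-17/3))/2))*(-26))*68 = ((-74 + (-8 + (½)*(-17)))*(-26))*68 = ((-74 + (-8 - 17/2))*(-26))*68 = ((-74 - 33/2)*(-26))*68 = -181/2*(-26)*68 = 2353*68 = 160004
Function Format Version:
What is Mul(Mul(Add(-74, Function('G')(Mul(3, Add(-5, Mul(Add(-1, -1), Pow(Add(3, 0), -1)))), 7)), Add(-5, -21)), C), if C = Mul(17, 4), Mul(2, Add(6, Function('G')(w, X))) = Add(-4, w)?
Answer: 160004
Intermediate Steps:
Function('G')(w, X) = Add(-8, Mul(Rational(1, 2), w)) (Function('G')(w, X) = Add(-6, Mul(Rational(1, 2), Add(-4, w))) = Add(-6, Add(-2, Mul(Rational(1, 2), w))) = Add(-8, Mul(Rational(1, 2), w)))
C = 68
Mul(Mul(Add(-74, Function('G')(Mul(3, Add(-5, Mul(Add(-1, -1), Pow(Add(3, 0), -1)))), 7)), Add(-5, -21)), C) = Mul(Mul(Add(-74, Add(-8, Mul(Rational(1, 2), Mul(3, Add(-5, Mul(Add(-1, -1), Pow(Add(3, 0), -1))))))), Add(-5, -21)), 68) = Mul(Mul(Add(-74, Add(-8, Mul(Rational(1, 2), Mul(3, Add(-5, Mul(-2, Pow(3, -1))))))), -26), 68) = Mul(Mul(Add(-74, Add(-8, Mul(Rational(1, 2), Mul(3, Add(-5, Mul(-2, Rational(1, 3))))))), -26), 68) = Mul(Mul(Add(-74, Add(-8, Mul(Rational(1, 2), Mul(3, Add(-5, Rational(-2, 3)))))), -26), 68) = Mul(Mul(Add(-74, Add(-8, Mul(Rational(1, 2), Mul(3, Rational(-17, 3))))), -26), 68) = Mul(Mul(Add(-74, Add(-8, Mul(Rational(1, 2), -17))), -26), 68) = Mul(Mul(Add(-74, Add(-8, Rational(-17, 2))), -26), 68) = Mul(Mul(Add(-74, Rational(-33, 2)), -26), 68) = Mul(Mul(Rational(-181, 2), -26), 68) = Mul(2353, 68) = 160004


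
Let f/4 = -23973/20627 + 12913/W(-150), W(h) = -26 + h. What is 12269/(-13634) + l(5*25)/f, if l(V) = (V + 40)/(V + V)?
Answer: -83196503179843/92225727004150 ≈ -0.90210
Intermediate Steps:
l(V) = (40 + V)/(2*V) (l(V) = (40 + V)/((2*V)) = (40 + V)*(1/(2*V)) = (40 + V)/(2*V))
f = -270575699/907588 (f = 4*(-23973/20627 + 12913/(-26 - 150)) = 4*(-23973*1/20627 + 12913/(-176)) = 4*(-23973/20627 + 12913*(-1/176)) = 4*(-23973/20627 - 12913/176) = 4*(-270575699/3630352) = -270575699/907588 ≈ -298.13)
12269/(-13634) + l(5*25)/f = 12269/(-13634) + ((40 + 5*25)/(2*((5*25))))/(-270575699/907588) = 12269*(-1/13634) + ((½)*(40 + 125)/125)*(-907588/270575699) = -12269/13634 + ((½)*(1/125)*165)*(-907588/270575699) = -12269/13634 + (33/50)*(-907588/270575699) = -12269/13634 - 14975202/6764392475 = -83196503179843/92225727004150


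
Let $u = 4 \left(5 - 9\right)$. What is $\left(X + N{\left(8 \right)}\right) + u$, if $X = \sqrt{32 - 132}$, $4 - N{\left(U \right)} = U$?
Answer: $-20 + 10 i \approx -20.0 + 10.0 i$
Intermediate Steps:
$N{\left(U \right)} = 4 - U$
$X = 10 i$ ($X = \sqrt{-100} = 10 i \approx 10.0 i$)
$u = -16$ ($u = 4 \left(5 - 9\right) = 4 \left(-4\right) = -16$)
$\left(X + N{\left(8 \right)}\right) + u = \left(10 i + \left(4 - 8\right)\right) - 16 = \left(10 i - 4\right) - 16 = \left(-4 + 10 i\right) - 16 = -20 + 10 i$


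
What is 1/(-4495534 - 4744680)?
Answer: -1/9240214 ≈ -1.0822e-7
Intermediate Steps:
1/(-4495534 - 4744680) = 1/(-9240214) = -1/9240214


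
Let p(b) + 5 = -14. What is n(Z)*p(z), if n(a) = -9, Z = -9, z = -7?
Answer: 171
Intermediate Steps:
p(b) = -19 (p(b) = -5 - 14 = -19)
n(Z)*p(z) = -9*(-19) = 171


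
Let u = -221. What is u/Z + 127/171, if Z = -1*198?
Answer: 777/418 ≈ 1.8589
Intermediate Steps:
Z = -198
u/Z + 127/171 = -221/(-198) + 127/171 = -221*(-1/198) + 127*(1/171) = 221/198 + 127/171 = 777/418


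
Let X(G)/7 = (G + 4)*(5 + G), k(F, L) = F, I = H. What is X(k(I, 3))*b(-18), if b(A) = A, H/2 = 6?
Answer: -34272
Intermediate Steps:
H = 12 (H = 2*6 = 12)
I = 12
X(G) = 7*(4 + G)*(5 + G) (X(G) = 7*((G + 4)*(5 + G)) = 7*((4 + G)*(5 + G)) = 7*(4 + G)*(5 + G))
X(k(I, 3))*b(-18) = (140 + 7*12² + 63*12)*(-18) = (140 + 7*144 + 756)*(-18) = (140 + 1008 + 756)*(-18) = 1904*(-18) = -34272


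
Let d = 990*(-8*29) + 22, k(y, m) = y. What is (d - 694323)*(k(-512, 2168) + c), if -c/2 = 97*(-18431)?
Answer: -3303326321062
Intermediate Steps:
c = 3575614 (c = -194*(-18431) = -2*(-1787807) = 3575614)
d = -229658 (d = 990*(-232) + 22 = -229680 + 22 = -229658)
(d - 694323)*(k(-512, 2168) + c) = (-229658 - 694323)*(-512 + 3575614) = -923981*3575102 = -3303326321062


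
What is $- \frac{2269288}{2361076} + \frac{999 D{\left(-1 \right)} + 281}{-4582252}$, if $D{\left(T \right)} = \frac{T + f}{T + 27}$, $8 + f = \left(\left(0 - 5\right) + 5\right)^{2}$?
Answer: $- \frac{67588926994479}{70323793950488} \approx -0.96111$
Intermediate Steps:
$f = -8$ ($f = -8 + \left(\left(0 - 5\right) + 5\right)^{2} = -8 + \left(-5 + 5\right)^{2} = -8 + 0^{2} = -8 + 0 = -8$)
$D{\left(T \right)} = \frac{-8 + T}{27 + T}$ ($D{\left(T \right)} = \frac{T - 8}{T + 27} = \frac{-8 + T}{27 + T}$)
$- \frac{2269288}{2361076} + \frac{999 D{\left(-1 \right)} + 281}{-4582252} = - \frac{2269288}{2361076} + \frac{999 \frac{-8 - 1}{27 - 1} + 281}{-4582252} = \left(-2269288\right) \frac{1}{2361076} + \left(999 \cdot \frac{1}{26} \left(-9\right) + 281\right) \left(- \frac{1}{4582252}\right) = - \frac{567322}{590269} + \left(999 \cdot \frac{1}{26} \left(-9\right) + 281\right) \left(- \frac{1}{4582252}\right) = - \frac{567322}{590269} + \left(999 \left(- \frac{9}{26}\right) + 281\right) \left(- \frac{1}{4582252}\right) = - \frac{567322}{590269} + \left(- \frac{8991}{26} + 281\right) \left(- \frac{1}{4582252}\right) = - \frac{567322}{590269} - - \frac{1685}{119138552} = - \frac{567322}{590269} + \frac{1685}{119138552} = - \frac{67588926994479}{70323793950488}$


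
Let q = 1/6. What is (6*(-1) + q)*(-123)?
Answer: 1435/2 ≈ 717.50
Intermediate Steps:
q = ⅙ ≈ 0.16667
(6*(-1) + q)*(-123) = (6*(-1) + ⅙)*(-123) = (-6 + ⅙)*(-123) = -35/6*(-123) = 1435/2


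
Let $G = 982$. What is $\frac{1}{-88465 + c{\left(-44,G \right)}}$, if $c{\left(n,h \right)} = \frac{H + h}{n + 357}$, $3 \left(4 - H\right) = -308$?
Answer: $- \frac{939}{83065369} \approx -1.1304 \cdot 10^{-5}$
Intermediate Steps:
$H = \frac{320}{3}$ ($H = 4 - - \frac{308}{3} = 4 + \frac{308}{3} = \frac{320}{3} \approx 106.67$)
$c{\left(n,h \right)} = \frac{\frac{320}{3} + h}{357 + n}$ ($c{\left(n,h \right)} = \frac{\frac{320}{3} + h}{n + 357} = \frac{\frac{320}{3} + h}{357 + n}$)
$\frac{1}{-88465 + c{\left(-44,G \right)}} = \frac{1}{-88465 + \frac{\frac{320}{3} + 982}{357 - 44}} = \frac{1}{-88465 + \frac{1}{313} \cdot \frac{3266}{3}} = \frac{1}{-88465 + \frac{3266}{939}} = \frac{1}{- \frac{83065369}{939}} = - \frac{939}{83065369}$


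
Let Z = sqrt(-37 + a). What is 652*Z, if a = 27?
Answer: 652*I*sqrt(10) ≈ 2061.8*I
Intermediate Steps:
Z = I*sqrt(10) (Z = sqrt(-37 + 27) = sqrt(-10) = I*sqrt(10) ≈ 3.1623*I)
652*Z = 652*(I*sqrt(10)) = 652*I*sqrt(10)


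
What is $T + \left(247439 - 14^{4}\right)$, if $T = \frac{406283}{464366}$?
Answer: $\frac{97063580701}{464366} \approx 2.0902 \cdot 10^{5}$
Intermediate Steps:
$T = \frac{406283}{464366}$ ($T = 406283 \cdot \frac{1}{464366} = \frac{406283}{464366} \approx 0.87492$)
$T + \left(247439 - 14^{4}\right) = \frac{406283}{464366} + \left(247439 - 14^{4}\right) = \frac{406283}{464366} + \left(247439 - 38416\right) = \frac{406283}{464366} + 209023 = \frac{97063580701}{464366}$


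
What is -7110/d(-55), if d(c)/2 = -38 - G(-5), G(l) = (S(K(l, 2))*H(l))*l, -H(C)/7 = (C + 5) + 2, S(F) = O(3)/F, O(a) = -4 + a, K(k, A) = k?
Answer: 3555/52 ≈ 68.365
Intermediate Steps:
S(F) = -1/F (S(F) = (-4 + 3)/F = -1/F)
H(C) = -49 - 7*C (H(C) = -7*((C + 5) + 2) = -7*((5 + C) + 2) = -7*(7 + C) = -49 - 7*C)
G(l) = 49 + 7*l (G(l) = ((-1/l)*(-49 - 7*l))*l = (-(-49 - 7*l)/l)*l = 49 + 7*l)
d(c) = -104 (d(c) = 2*(-38 - (49 + 7*(-5))) = 2*(-38 - (49 - 35)) = 2*(-38 - 1*14) = 2*(-38 - 14) = 2*(-52) = -104)
-7110/d(-55) = -7110/(-104) = -7110*(-1/104) = 3555/52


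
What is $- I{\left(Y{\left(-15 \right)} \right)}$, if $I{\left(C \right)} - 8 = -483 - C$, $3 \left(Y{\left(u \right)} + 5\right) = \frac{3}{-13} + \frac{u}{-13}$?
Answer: $\frac{6114}{13} \approx 470.31$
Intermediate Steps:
$Y{\left(u \right)} = - \frac{66}{13} - \frac{u}{39}$ ($Y{\left(u \right)} = -5 + \frac{\frac{3}{-13} + \frac{u}{-13}}{3} = -5 + \frac{3 \left(- \frac{1}{13}\right) + u \left(- \frac{1}{13}\right)}{3} = -5 + \frac{- \frac{3}{13} - \frac{u}{13}}{3} = -5 - \left(\frac{1}{13} + \frac{u}{39}\right) = - \frac{66}{13} - \frac{u}{39}$)
$I{\left(C \right)} = -475 - C$ ($I{\left(C \right)} = 8 - \left(483 + C\right) = -475 - C$)
$- I{\left(Y{\left(-15 \right)} \right)} = - (-475 - \left(- \frac{66}{13} - - \frac{5}{13}\right)) = - (-475 - \left(- \frac{66}{13} + \frac{5}{13}\right)) = - (-475 - - \frac{61}{13}) = - (-475 + \frac{61}{13}) = \left(-1\right) \left(- \frac{6114}{13}\right) = \frac{6114}{13}$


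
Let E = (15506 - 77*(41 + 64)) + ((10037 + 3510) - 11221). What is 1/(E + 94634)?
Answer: 1/104381 ≈ 9.5803e-6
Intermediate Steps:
E = 9747 (E = (15506 - 77*105) + (13547 - 11221) = (15506 - 8085) + 2326 = 7421 + 2326 = 9747)
1/(E + 94634) = 1/(9747 + 94634) = 1/104381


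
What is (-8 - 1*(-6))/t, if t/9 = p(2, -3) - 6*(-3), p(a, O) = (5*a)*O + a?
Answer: 1/45 ≈ 0.022222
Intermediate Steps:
p(a, O) = a + 5*O*a (p(a, O) = 5*O*a + a = a + 5*O*a)
t = -90 (t = 9*(2*(1 + 5*(-3)) - 6*(-3)) = 9*(2*(1 - 15) + 18) = 9*(2*(-14) + 18) = 9*(-28 + 18) = 9*(-10) = -90)
(-8 - 1*(-6))/t = (-8 - 1*(-6))/(-90) = (-8 + 6)*(-1/90) = -2*(-1/90) = 1/45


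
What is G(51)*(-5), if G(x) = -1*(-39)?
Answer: -195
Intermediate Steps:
G(x) = 39
G(51)*(-5) = 39*(-5) = -195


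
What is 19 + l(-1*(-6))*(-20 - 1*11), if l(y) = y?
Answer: -167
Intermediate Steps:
19 + l(-1*(-6))*(-20 - 1*11) = 19 + (-1*(-6))*(-20 - 1*11) = 19 + 6*(-20 - 11) = 19 + 6*(-31) = 19 - 186 = -167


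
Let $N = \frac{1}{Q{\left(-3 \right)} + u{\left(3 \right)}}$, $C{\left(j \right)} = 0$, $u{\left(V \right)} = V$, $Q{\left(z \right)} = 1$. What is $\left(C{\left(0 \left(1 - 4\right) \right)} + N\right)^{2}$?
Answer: $\frac{1}{16} \approx 0.0625$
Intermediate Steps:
$N = \frac{1}{4}$ ($N = \frac{1}{1 + 3} = \frac{1}{4} \approx 0.25$)
$\left(C{\left(0 \left(1 - 4\right) \right)} + N\right)^{2} = \left(0 + \frac{1}{4}\right)^{2} = \left(\frac{1}{4}\right)^{2} = \frac{1}{16}$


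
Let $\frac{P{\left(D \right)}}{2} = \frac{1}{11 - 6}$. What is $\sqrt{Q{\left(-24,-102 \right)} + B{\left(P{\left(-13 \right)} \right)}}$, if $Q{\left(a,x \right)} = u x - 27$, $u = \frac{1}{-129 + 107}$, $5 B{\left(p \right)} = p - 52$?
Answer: $\frac{2 i \sqrt{24717}}{55} \approx 5.717 i$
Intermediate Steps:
$P{\left(D \right)} = \frac{2}{5}$ ($P{\left(D \right)} = \frac{2}{11 - 6} = \frac{2}{5}$)
$B{\left(p \right)} = - \frac{52}{5} + \frac{p}{5}$ ($B{\left(p \right)} = \frac{p - 52}{5} = \frac{-52 + p}{5} = - \frac{52}{5} + \frac{p}{5}$)
$u = - \frac{1}{22}$ ($u = \frac{1}{-22} = - \frac{1}{22} \approx -0.045455$)
$Q{\left(a,x \right)} = -27 - \frac{x}{22}$ ($Q{\left(a,x \right)} = - \frac{x}{22} - 27 = -27 - \frac{x}{22}$)
$\sqrt{Q{\left(-24,-102 \right)} + B{\left(P{\left(-13 \right)} \right)}} = \sqrt{\left(-27 - - \frac{51}{11}\right) + \left(- \frac{52}{5} + \frac{1}{5} \cdot \frac{2}{5}\right)} = \sqrt{\left(-27 + \frac{51}{11}\right) + \left(- \frac{52}{5} + \frac{2}{25}\right)} = \sqrt{- \frac{246}{11} - \frac{258}{25}} = \sqrt{- \frac{8988}{275}} = \frac{2 i \sqrt{24717}}{55}$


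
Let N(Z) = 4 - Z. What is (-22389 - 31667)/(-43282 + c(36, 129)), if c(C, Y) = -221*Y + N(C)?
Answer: 54056/71823 ≈ 0.75263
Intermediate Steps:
c(C, Y) = 4 - C - 221*Y (c(C, Y) = -221*Y + (4 - C) = 4 - C - 221*Y)
(-22389 - 31667)/(-43282 + c(36, 129)) = (-22389 - 31667)/(-43282 + (4 - 1*36 - 221*129)) = -54056/(-43282 + (4 - 36 - 28509)) = -54056/(-43282 - 28541) = -54056/(-71823) = -54056*(-1/71823) = 54056/71823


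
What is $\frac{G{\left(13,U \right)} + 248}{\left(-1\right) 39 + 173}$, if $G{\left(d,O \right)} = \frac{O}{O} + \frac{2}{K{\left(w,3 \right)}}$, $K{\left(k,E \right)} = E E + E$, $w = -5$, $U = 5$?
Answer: $\frac{1495}{804} \approx 1.8595$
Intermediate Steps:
$K{\left(k,E \right)} = E + E^{2}$ ($K{\left(k,E \right)} = E^{2} + E = E + E^{2}$)
$G{\left(d,O \right)} = \frac{7}{6}$ ($G{\left(d,O \right)} = \frac{O}{O} + \frac{2}{3 \left(1 + 3\right)} = 1 + \frac{2}{3 \cdot 4} = 1 + \frac{2}{12} = 1 + 2 \cdot \frac{1}{12} = 1 + \frac{1}{6} = \frac{7}{6}$)
$\frac{G{\left(13,U \right)} + 248}{\left(-1\right) 39 + 173} = \frac{\frac{7}{6} + 248}{\left(-1\right) 39 + 173} = \frac{1495}{6 \left(-39 + 173\right)} = \frac{1495}{6 \cdot 134} = \frac{1495}{6} \cdot \frac{1}{134} = \frac{1495}{804}$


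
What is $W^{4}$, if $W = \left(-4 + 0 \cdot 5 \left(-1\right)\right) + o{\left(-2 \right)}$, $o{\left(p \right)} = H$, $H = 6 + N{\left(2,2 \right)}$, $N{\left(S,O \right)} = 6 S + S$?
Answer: $65536$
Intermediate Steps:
$N{\left(S,O \right)} = 7 S$
$H = 20$ ($H = 6 + 7 \cdot 2 = 6 + 14 = 20$)
$o{\left(p \right)} = 20$
$W = 16$ ($W = \left(-4 + 0 \cdot 5 \left(-1\right)\right) + 20 = \left(-4 + 0 \left(-1\right)\right) + 20 = \left(-4 + 0\right) + 20 = -4 + 20 = 16$)
$W^{4} = 16^{4} = 65536$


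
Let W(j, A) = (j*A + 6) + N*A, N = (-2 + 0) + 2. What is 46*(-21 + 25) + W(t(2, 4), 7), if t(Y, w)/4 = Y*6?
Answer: 526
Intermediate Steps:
N = 0 (N = -2 + 2 = 0)
t(Y, w) = 24*Y (t(Y, w) = 4*(Y*6) = 4*(6*Y) = 24*Y)
W(j, A) = 6 + A*j (W(j, A) = (j*A + 6) + 0*A = (A*j + 6) + 0 = (6 + A*j) + 0 = 6 + A*j)
46*(-21 + 25) + W(t(2, 4), 7) = 46*(-21 + 25) + (6 + 7*(24*2)) = 46*4 + (6 + 7*48) = 184 + (6 + 336) = 184 + 342 = 526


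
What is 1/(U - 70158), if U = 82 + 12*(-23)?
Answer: -1/70352 ≈ -1.4214e-5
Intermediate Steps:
U = -194 (U = 82 - 276 = -194)
1/(U - 70158) = 1/(-194 - 70158) = 1/(-70352) = -1/70352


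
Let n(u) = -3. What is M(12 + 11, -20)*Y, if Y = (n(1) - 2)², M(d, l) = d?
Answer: 575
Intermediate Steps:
Y = 25 (Y = (-3 - 2)² = (-5)² = 25)
M(12 + 11, -20)*Y = (12 + 11)*25 = 23*25 = 575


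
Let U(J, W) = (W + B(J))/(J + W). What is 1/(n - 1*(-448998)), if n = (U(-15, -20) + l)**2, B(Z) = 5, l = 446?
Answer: 49/31766527 ≈ 1.5425e-6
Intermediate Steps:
U(J, W) = (5 + W)/(J + W) (U(J, W) = (W + 5)/(J + W) = (5 + W)/(J + W))
n = 9765625/49 (n = ((5 - 20)/(-15 - 20) + 446)**2 = (-15/(-35) + 446)**2 = (-1/35*(-15) + 446)**2 = (3/7 + 446)**2 = (3125/7)**2 = 9765625/49 ≈ 1.9930e+5)
1/(n - 1*(-448998)) = 1/(9765625/49 - 1*(-448998)) = 1/(9765625/49 + 448998) = 1/(31766527/49) = 49/31766527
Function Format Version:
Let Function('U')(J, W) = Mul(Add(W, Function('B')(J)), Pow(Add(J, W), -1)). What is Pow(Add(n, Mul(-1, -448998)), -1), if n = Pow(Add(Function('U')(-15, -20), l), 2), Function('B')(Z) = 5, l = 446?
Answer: Rational(49, 31766527) ≈ 1.5425e-6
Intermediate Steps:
Function('U')(J, W) = Mul(Pow(Add(J, W), -1), Add(5, W)) (Function('U')(J, W) = Mul(Add(W, 5), Pow(Add(J, W), -1)) = Mul(Add(5, W), Pow(Add(J, W), -1)) = Mul(Pow(Add(J, W), -1), Add(5, W)))
n = Rational(9765625, 49) (n = Pow(Add(Mul(Pow(Add(-15, -20), -1), Add(5, -20)), 446), 2) = Pow(Add(Mul(Pow(-35, -1), -15), 446), 2) = Pow(Add(Mul(Rational(-1, 35), -15), 446), 2) = Pow(Add(Rational(3, 7), 446), 2) = Pow(Rational(3125, 7), 2) = Rational(9765625, 49) ≈ 1.9930e+5)
Pow(Add(n, Mul(-1, -448998)), -1) = Pow(Add(Rational(9765625, 49), Mul(-1, -448998)), -1) = Pow(Add(Rational(9765625, 49), 448998), -1) = Pow(Rational(31766527, 49), -1) = Rational(49, 31766527)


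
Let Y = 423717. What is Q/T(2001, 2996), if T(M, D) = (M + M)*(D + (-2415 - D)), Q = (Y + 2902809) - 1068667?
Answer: -2257859/9664830 ≈ -0.23362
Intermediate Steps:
Q = 2257859 (Q = (423717 + 2902809) - 1068667 = 3326526 - 1068667 = 2257859)
T(M, D) = -4830*M (T(M, D) = (2*M)*(-2415) = -4830*M)
Q/T(2001, 2996) = 2257859/((-4830*2001)) = 2257859/(-9664830) = 2257859*(-1/9664830) = -2257859/9664830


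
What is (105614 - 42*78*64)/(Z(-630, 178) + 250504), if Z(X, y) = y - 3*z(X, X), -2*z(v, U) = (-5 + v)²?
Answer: -208100/1711039 ≈ -0.12162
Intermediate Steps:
z(v, U) = -(-5 + v)²/2
Z(X, y) = y + 3*(-5 + X)²/2 (Z(X, y) = y - (-3)*(-5 + X)²/2 = y + 3*(-5 + X)²/2)
(105614 - 42*78*64)/(Z(-630, 178) + 250504) = (105614 - 42*78*64)/((178 + 3*(-5 - 630)²/2) + 250504) = (105614 - 3276*64)/((178 + (3/2)*(-635)²) + 250504) = (105614 - 209664)/((178 + (3/2)*403225) + 250504) = -104050/((178 + 1209675/2) + 250504) = -104050/(1210031/2 + 250504) = -104050/1711039/2 = -104050*2/1711039 = -208100/1711039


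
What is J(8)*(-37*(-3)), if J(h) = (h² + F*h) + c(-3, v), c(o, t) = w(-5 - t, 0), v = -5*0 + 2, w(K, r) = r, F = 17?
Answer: 22200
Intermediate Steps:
v = 2 (v = 0 + 2 = 2)
c(o, t) = 0
J(h) = h² + 17*h (J(h) = (h² + 17*h) + 0 = h² + 17*h)
J(8)*(-37*(-3)) = (8*(17 + 8))*(-37*(-3)) = (8*25)*111 = 200*111 = 22200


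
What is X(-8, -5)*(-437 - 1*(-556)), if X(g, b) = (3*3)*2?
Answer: 2142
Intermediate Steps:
X(g, b) = 18 (X(g, b) = 9*2 = 18)
X(-8, -5)*(-437 - 1*(-556)) = 18*(-437 - 1*(-556)) = 18*(-437 + 556) = 18*119 = 2142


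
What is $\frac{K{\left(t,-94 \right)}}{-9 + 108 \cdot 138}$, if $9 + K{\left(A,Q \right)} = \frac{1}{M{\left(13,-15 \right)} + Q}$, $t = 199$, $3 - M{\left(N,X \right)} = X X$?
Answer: $- \frac{569}{941364} \approx -0.00060444$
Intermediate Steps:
$M{\left(N,X \right)} = 3 - X^{2}$ ($M{\left(N,X \right)} = 3 - X X = 3 - X^{2}$)
$K{\left(A,Q \right)} = -9 + \frac{1}{-222 + Q}$ ($K{\left(A,Q \right)} = -9 + \frac{1}{\left(3 - \left(-15\right)^{2}\right) + Q} = -9 + \frac{1}{\left(3 - 225\right) + Q} = -9 + \frac{1}{-222 + Q}$)
$\frac{K{\left(t,-94 \right)}}{-9 + 108 \cdot 138} = \frac{\frac{1}{-222 - 94} \left(1999 - -846\right)}{-9 + 108 \cdot 138} = \frac{\frac{1}{-316} \left(1999 + 846\right)}{-9 + 14904} = \frac{\left(- \frac{1}{316}\right) 2845}{14895} = \left(- \frac{2845}{316}\right) \frac{1}{14895} = - \frac{569}{941364}$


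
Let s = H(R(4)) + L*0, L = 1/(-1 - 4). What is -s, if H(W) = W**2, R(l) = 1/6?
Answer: -1/36 ≈ -0.027778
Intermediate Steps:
R(l) = 1/6
L = -1/5 (L = 1/(-5) = -1/5 ≈ -0.20000)
s = 1/36 (s = (1/6)**2 - 1/5*0 = 1/36 + 0 = 1/36 ≈ 0.027778)
-s = -1*1/36 = -1/36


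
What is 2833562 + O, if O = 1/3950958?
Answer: 11195284452397/3950958 ≈ 2.8336e+6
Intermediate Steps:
O = 1/3950958 ≈ 2.5310e-7
2833562 + O = 2833562 + 1/3950958 = 11195284452397/3950958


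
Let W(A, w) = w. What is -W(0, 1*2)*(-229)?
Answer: 458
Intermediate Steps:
-W(0, 1*2)*(-229) = -1*2*(-229) = -2*(-229) = -1*(-458) = 458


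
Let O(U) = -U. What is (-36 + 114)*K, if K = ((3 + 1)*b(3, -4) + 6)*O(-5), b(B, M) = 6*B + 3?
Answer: 35100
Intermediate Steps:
b(B, M) = 3 + 6*B
K = 450 (K = ((3 + 1)*(3 + 6*3) + 6)*(-1*(-5)) = (4*(3 + 18) + 6)*5 = (4*21 + 6)*5 = (84 + 6)*5 = 90*5 = 450)
(-36 + 114)*K = (-36 + 114)*450 = 78*450 = 35100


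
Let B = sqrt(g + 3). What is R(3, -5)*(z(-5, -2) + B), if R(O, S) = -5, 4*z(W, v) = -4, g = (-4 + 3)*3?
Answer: 5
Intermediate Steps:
g = -3 (g = -1*3 = -3)
z(W, v) = -1 (z(W, v) = (1/4)*(-4) = -1)
B = 0 (B = sqrt(-3 + 3) = sqrt(0) = 0)
R(3, -5)*(z(-5, -2) + B) = -5*(-1 + 0) = -5*(-1) = 5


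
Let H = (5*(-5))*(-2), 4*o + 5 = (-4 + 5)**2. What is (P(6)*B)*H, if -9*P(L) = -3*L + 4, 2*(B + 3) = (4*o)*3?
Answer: -700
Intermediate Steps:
o = -1 (o = -5/4 + (-4 + 5)**2/4 = -5/4 + (1/4)*1**2 = -5/4 + (1/4)*1 = -5/4 + 1/4 = -1)
H = 50 (H = -25*(-2) = 50)
B = -9 (B = -3 + ((4*(-1))*3)/2 = -3 + (-4*3)/2 = -3 + (1/2)*(-12) = -3 - 6 = -9)
P(L) = -4/9 + L/3 (P(L) = -(-3*L + 4)/9 = -(4 - 3*L)/9 = -4/9 + L/3)
(P(6)*B)*H = ((-4/9 + (1/3)*6)*(-9))*50 = ((-4/9 + 2)*(-9))*50 = ((14/9)*(-9))*50 = -14*50 = -700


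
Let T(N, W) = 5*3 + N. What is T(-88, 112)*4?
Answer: -292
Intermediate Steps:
T(N, W) = 15 + N
T(-88, 112)*4 = (15 - 88)*4 = -73*4 = -292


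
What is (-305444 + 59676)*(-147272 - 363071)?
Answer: 125425978424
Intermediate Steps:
(-305444 + 59676)*(-147272 - 363071) = -245768*(-510343) = 125425978424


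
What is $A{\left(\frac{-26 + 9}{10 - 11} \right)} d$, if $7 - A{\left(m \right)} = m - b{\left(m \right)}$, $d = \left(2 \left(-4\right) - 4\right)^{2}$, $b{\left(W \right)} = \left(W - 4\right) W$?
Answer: $30384$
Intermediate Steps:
$b{\left(W \right)} = W \left(-4 + W\right)$ ($b{\left(W \right)} = \left(-4 + W\right) W = W \left(-4 + W\right)$)
$d = 144$ ($d = \left(-8 - 4\right)^{2} = \left(-12\right)^{2} = 144$)
$A{\left(m \right)} = 7 - m + m \left(-4 + m\right)$ ($A{\left(m \right)} = 7 - \left(m - m \left(-4 + m\right)\right) = 7 + \left(- m + m \left(-4 + m\right)\right) = 7 - m + m \left(-4 + m\right)$)
$A{\left(\frac{-26 + 9}{10 - 11} \right)} d = \left(7 - \frac{-26 + 9}{10 - 11} + \frac{-26 + 9}{10 - 11} \left(-4 + \frac{-26 + 9}{10 - 11}\right)\right) 144 = \left(7 - - \frac{17}{-1} + - \frac{17}{-1} \left(-4 - \frac{17}{-1}\right)\right) 144 = \left(7 - \left(-17\right) \left(-1\right) + \left(-17\right) \left(-1\right) \left(-4 - -17\right)\right) 144 = \left(7 - 17 + 17 \left(-4 + 17\right)\right) 144 = \left(7 - 17 + 17 \cdot 13\right) 144 = \left(7 - 17 + 221\right) 144 = 211 \cdot 144 = 30384$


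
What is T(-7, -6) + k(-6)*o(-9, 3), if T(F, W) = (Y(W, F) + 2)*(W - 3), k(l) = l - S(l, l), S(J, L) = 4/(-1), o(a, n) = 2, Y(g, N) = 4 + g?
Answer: -4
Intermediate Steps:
S(J, L) = -4 (S(J, L) = 4*(-1) = -4)
k(l) = 4 + l (k(l) = l - 1*(-4) = l + 4 = 4 + l)
T(F, W) = (-3 + W)*(6 + W) (T(F, W) = ((4 + W) + 2)*(W - 3) = (6 + W)*(-3 + W) = (-3 + W)*(6 + W))
T(-7, -6) + k(-6)*o(-9, 3) = (-18 - 1*(-6) - 6*(4 - 6)) + (4 - 6)*2 = (-18 + 6 - 6*(-2)) - 2*2 = (-18 + 6 + 12) - 4 = 0 - 4 = -4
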